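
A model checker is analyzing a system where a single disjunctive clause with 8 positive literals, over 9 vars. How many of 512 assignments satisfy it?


Step 1: Total=2^9=512
Step 2: Unsat when all 8 false: 2^1=2
Step 3: Sat=512-2=510

510


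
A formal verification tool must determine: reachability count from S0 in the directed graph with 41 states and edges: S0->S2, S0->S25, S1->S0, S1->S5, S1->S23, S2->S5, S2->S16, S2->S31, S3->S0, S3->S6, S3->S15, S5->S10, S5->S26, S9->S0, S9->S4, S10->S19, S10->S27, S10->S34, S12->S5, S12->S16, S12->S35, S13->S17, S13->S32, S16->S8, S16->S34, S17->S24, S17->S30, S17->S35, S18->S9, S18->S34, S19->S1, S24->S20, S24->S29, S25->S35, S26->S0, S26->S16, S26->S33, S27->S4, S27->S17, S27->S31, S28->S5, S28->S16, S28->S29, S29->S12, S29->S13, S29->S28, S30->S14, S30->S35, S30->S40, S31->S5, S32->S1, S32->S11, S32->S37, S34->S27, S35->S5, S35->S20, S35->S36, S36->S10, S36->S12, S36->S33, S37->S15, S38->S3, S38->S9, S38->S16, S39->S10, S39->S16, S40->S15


BFS from S0:
  layer 0: {S0}
  layer 1: {S2, S25}
  layer 2: {S5, S16, S31, S35}
  layer 3: {S8, S10, S20, S26, S34, S36}
  layer 4: {S12, S19, S27, S33}
  layer 5: {S1, S4, S17}
  layer 6: {S23, S24, S30}
  layer 7: {S14, S29, S40}
  layer 8: {S13, S15, S28}
  layer 9: {S32}
  layer 10: {S11, S37}
Reachable set: {S0, S1, S2, S4, S5, S8, S10, S11, S12, S13, S14, S15, S16, S17, S19, S20, S23, S24, S25, S26, S27, S28, S29, S30, S31, S32, S33, S34, S35, S36, S37, S40}
Count = 32

32


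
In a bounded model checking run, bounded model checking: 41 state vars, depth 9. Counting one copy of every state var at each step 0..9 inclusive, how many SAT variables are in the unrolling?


BMC unrolls to depth k, creating one copy of each state var for steps 0..k.
Step count = 9 + 1 = 10 (steps 0 through 9)
Vars per step = 41
Total = 41 * 10 = 410

410


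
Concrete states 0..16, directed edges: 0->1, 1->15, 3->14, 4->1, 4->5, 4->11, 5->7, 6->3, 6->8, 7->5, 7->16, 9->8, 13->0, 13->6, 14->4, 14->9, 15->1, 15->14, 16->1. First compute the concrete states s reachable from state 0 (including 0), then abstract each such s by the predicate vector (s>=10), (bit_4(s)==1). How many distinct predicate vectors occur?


BFS from 0:
Concrete reachable: {0, 1, 4, 5, 7, 8, 9, 11, 14, 15, 16}
Abstract via predicates (s>=10), (bit_4(s)==1):
  (0,0) <- {0, 1, 4, 5, 7, 8, 9}
  (1,0) <- {11, 14, 15}
  (1,1) <- {16}
Distinct abstract states = 3

3


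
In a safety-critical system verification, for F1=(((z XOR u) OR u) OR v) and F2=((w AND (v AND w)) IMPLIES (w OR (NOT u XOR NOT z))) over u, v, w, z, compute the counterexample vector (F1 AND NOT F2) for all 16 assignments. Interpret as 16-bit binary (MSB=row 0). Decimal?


F1 = (((z XOR u) OR u) OR v)
F2 = ((w AND (v AND w)) IMPLIES (w OR (NOT u XOR NOT z)))
Counterexample to F1=>F2 is where F1=1 and F2=0.
Evaluate each row (bits = u,v,w,z, MSB first):
  row 0 [0000]: F1=0 F2=1 -> F1&~F2 -> 0
  row 1 [0001]: F1=1 F2=1 -> F1&~F2 -> 0
  row 2 [0010]: F1=0 F2=1 -> F1&~F2 -> 0
  row 3 [0011]: F1=1 F2=1 -> F1&~F2 -> 0
  row 4 [0100]: F1=1 F2=1 -> F1&~F2 -> 0
  row 5 [0101]: F1=1 F2=1 -> F1&~F2 -> 0
  row 6 [0110]: F1=1 F2=1 -> F1&~F2 -> 0
  row 7 [0111]: F1=1 F2=1 -> F1&~F2 -> 0
  row 8 [1000]: F1=1 F2=1 -> F1&~F2 -> 0
  row 9 [1001]: F1=1 F2=1 -> F1&~F2 -> 0
  row 10 [1010]: F1=1 F2=1 -> F1&~F2 -> 0
  row 11 [1011]: F1=1 F2=1 -> F1&~F2 -> 0
  row 12 [1100]: F1=1 F2=1 -> F1&~F2 -> 0
  row 13 [1101]: F1=1 F2=1 -> F1&~F2 -> 0
  row 14 [1110]: F1=1 F2=1 -> F1&~F2 -> 0
  row 15 [1111]: F1=1 F2=1 -> F1&~F2 -> 0
Full result column, 4 rows per line (u,v fixed per line; w,z runs 00..11 left to right):
  rows 0-3 [u,v=00]: 0000  = hex 0
  rows 4-7 [u,v=01]: 0000  = hex 0
  rows 8-11 [u,v=10]: 0000  = hex 0
  rows 12-15 [u,v=11]: 0000  = hex 0
Counterexample vector (row 0 .. row 15) = 0000000000000000
Output column grouped in 4s = 0000 0000 0000 0000 = 0x0000
Convert to decimal digit by digit (value = value*16 + digit):
  0 -> 0
  0*16 + 0 = 0
  0*16 + 0 = 0
  0*16 + 0 = 0
Decimal = 0

0


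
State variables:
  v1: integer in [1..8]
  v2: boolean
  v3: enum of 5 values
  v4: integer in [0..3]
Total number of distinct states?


State space = product of domain sizes of all variables.
Domain sizes:
  v1 (integer in [1..8]): 8
  v2 (boolean): 2
  v3 (enum of 5 values): 5
  v4 (integer in [0..3]): 4
Product = 8 * 2 * 5 * 4 = 320

320


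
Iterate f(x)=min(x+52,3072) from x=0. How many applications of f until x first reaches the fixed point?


Step 1: x=0, cap=3072, increment=52
Step 2: x grows by 52 each step until capped at 3072; fixed point is x=3072
Step 3: iterations = ceil(3072/52) = 60

60


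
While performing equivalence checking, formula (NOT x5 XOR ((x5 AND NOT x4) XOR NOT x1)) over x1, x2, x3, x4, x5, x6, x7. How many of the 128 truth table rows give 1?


Formula: (NOT x5 XOR ((x5 AND NOT x4) XOR NOT x1)) over 7 vars (128 rows)
Evaluate each row (x1, x2, x3, x4, x5, x6, x7 as bits, MSB first):
  row 0 [0000000]: (NOT 0 XOR ((0 AND NOT 0) XOR NOT 0)) -> 0
  row 1 [0000001]: (NOT 0 XOR ((0 AND NOT 0) XOR NOT 0)) -> 0
  row 2 [0000010]: (NOT 0 XOR ((0 AND NOT 0) XOR NOT 0)) -> 0
  row 3 [0000011]: (NOT 0 XOR ((0 AND NOT 0) XOR NOT 0)) -> 0
  row 4 [0000100]: (NOT 1 XOR ((1 AND NOT 0) XOR NOT 0)) -> 0
  (every remaining row is evaluated the same way; all 128 results are listed next)
Full result column, 8 rows per line (x1,x2,x3,x4 fixed per line; x5,x6,x7 runs 000..111 left to right):
  rows 0-7 [x1,x2,x3,x4=0000]: 00000000  (ones: 0)
  rows 8-15 [x1,x2,x3,x4=0001]: 00001111  (ones: 4)
  rows 16-23 [x1,x2,x3,x4=0010]: 00000000  (ones: 0)
  rows 24-31 [x1,x2,x3,x4=0011]: 00001111  (ones: 4)
  rows 32-39 [x1,x2,x3,x4=0100]: 00000000  (ones: 0)
  rows 40-47 [x1,x2,x3,x4=0101]: 00001111  (ones: 4)
  rows 48-55 [x1,x2,x3,x4=0110]: 00000000  (ones: 0)
  rows 56-63 [x1,x2,x3,x4=0111]: 00001111  (ones: 4)
  rows 64-71 [x1,x2,x3,x4=1000]: 11111111  (ones: 8)
  rows 72-79 [x1,x2,x3,x4=1001]: 11110000  (ones: 4)
  rows 80-87 [x1,x2,x3,x4=1010]: 11111111  (ones: 8)
  rows 88-95 [x1,x2,x3,x4=1011]: 11110000  (ones: 4)
  rows 96-103 [x1,x2,x3,x4=1100]: 11111111  (ones: 8)
  rows 104-111 [x1,x2,x3,x4=1101]: 11110000  (ones: 4)
  rows 112-119 [x1,x2,x3,x4=1110]: 11111111  (ones: 8)
  rows 120-127 [x1,x2,x3,x4=1111]: 11110000  (ones: 4)
Count of 1-rows = 0+4+0+4+0+4+0+4+8+4+8+4+8+4+8+4 = 64

64


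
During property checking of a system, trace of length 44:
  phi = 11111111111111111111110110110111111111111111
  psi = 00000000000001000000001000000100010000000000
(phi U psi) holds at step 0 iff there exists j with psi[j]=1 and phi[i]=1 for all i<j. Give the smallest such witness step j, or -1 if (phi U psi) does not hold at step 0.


(phi U psi) at 0: need smallest j with psi[j]=1 and phi[i]=1 for all i in [0,j).
Scan from step 0:
  step 0: phi=1, psi=0 -> continue
  step 1: phi=1, psi=0 -> continue
  step 2: phi=1, psi=0 -> continue
  step 3: phi=1, psi=0 -> continue
  step 13: psi=1 and phi held for [0,13) -> witness found
Witness step = 13

13


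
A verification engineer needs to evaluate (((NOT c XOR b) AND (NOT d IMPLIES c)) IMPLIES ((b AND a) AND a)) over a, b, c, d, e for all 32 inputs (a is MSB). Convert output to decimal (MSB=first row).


Formula: (((NOT c XOR b) AND (NOT d IMPLIES c)) IMPLIES ((b AND a) AND a)) over a, b, c, d, e (32 rows)
Evaluate each row (bits = a,b,c,d,e, MSB first):
  row 0 [00000]: (((NOT 0 XOR 0) AND (NOT 0 IMPLIES 0)) IMPLIES ((0 AND 0) AND 0)) -> 1
  row 1 [00001]: (((NOT 0 XOR 0) AND (NOT 0 IMPLIES 0)) IMPLIES ((0 AND 0) AND 0)) -> 1
  row 2 [00010]: (((NOT 0 XOR 0) AND (NOT 1 IMPLIES 0)) IMPLIES ((0 AND 0) AND 0)) -> 0
  row 3 [00011]: (((NOT 0 XOR 0) AND (NOT 1 IMPLIES 0)) IMPLIES ((0 AND 0) AND 0)) -> 0
  row 4 [00100]: (((NOT 1 XOR 0) AND (NOT 0 IMPLIES 1)) IMPLIES ((0 AND 0) AND 0)) -> 1
  row 5 [00101]: (((NOT 1 XOR 0) AND (NOT 0 IMPLIES 1)) IMPLIES ((0 AND 0) AND 0)) -> 1
  row 6 [00110]: (((NOT 1 XOR 0) AND (NOT 1 IMPLIES 1)) IMPLIES ((0 AND 0) AND 0)) -> 1
  row 7 [00111]: (((NOT 1 XOR 0) AND (NOT 1 IMPLIES 1)) IMPLIES ((0 AND 0) AND 0)) -> 1
  row 8 [01000]: (((NOT 0 XOR 1) AND (NOT 0 IMPLIES 0)) IMPLIES ((1 AND 0) AND 0)) -> 1
  row 9 [01001]: (((NOT 0 XOR 1) AND (NOT 0 IMPLIES 0)) IMPLIES ((1 AND 0) AND 0)) -> 1
  row 10 [01010]: (((NOT 0 XOR 1) AND (NOT 1 IMPLIES 0)) IMPLIES ((1 AND 0) AND 0)) -> 1
  row 11 [01011]: (((NOT 0 XOR 1) AND (NOT 1 IMPLIES 0)) IMPLIES ((1 AND 0) AND 0)) -> 1
  row 12 [01100]: (((NOT 1 XOR 1) AND (NOT 0 IMPLIES 1)) IMPLIES ((1 AND 0) AND 0)) -> 0
  row 13 [01101]: (((NOT 1 XOR 1) AND (NOT 0 IMPLIES 1)) IMPLIES ((1 AND 0) AND 0)) -> 0
  row 14 [01110]: (((NOT 1 XOR 1) AND (NOT 1 IMPLIES 1)) IMPLIES ((1 AND 0) AND 0)) -> 0
  row 15 [01111]: (((NOT 1 XOR 1) AND (NOT 1 IMPLIES 1)) IMPLIES ((1 AND 0) AND 0)) -> 0
  row 16 [10000]: (((NOT 0 XOR 0) AND (NOT 0 IMPLIES 0)) IMPLIES ((0 AND 1) AND 1)) -> 1
  row 17 [10001]: (((NOT 0 XOR 0) AND (NOT 0 IMPLIES 0)) IMPLIES ((0 AND 1) AND 1)) -> 1
  row 18 [10010]: (((NOT 0 XOR 0) AND (NOT 1 IMPLIES 0)) IMPLIES ((0 AND 1) AND 1)) -> 0
  row 19 [10011]: (((NOT 0 XOR 0) AND (NOT 1 IMPLIES 0)) IMPLIES ((0 AND 1) AND 1)) -> 0
  row 20 [10100]: (((NOT 1 XOR 0) AND (NOT 0 IMPLIES 1)) IMPLIES ((0 AND 1) AND 1)) -> 1
  row 21 [10101]: (((NOT 1 XOR 0) AND (NOT 0 IMPLIES 1)) IMPLIES ((0 AND 1) AND 1)) -> 1
  row 22 [10110]: (((NOT 1 XOR 0) AND (NOT 1 IMPLIES 1)) IMPLIES ((0 AND 1) AND 1)) -> 1
  row 23 [10111]: (((NOT 1 XOR 0) AND (NOT 1 IMPLIES 1)) IMPLIES ((0 AND 1) AND 1)) -> 1
  row 24 [11000]: (((NOT 0 XOR 1) AND (NOT 0 IMPLIES 0)) IMPLIES ((1 AND 1) AND 1)) -> 1
  row 25 [11001]: (((NOT 0 XOR 1) AND (NOT 0 IMPLIES 0)) IMPLIES ((1 AND 1) AND 1)) -> 1
  row 26 [11010]: (((NOT 0 XOR 1) AND (NOT 1 IMPLIES 0)) IMPLIES ((1 AND 1) AND 1)) -> 1
  row 27 [11011]: (((NOT 0 XOR 1) AND (NOT 1 IMPLIES 0)) IMPLIES ((1 AND 1) AND 1)) -> 1
  row 28 [11100]: (((NOT 1 XOR 1) AND (NOT 0 IMPLIES 1)) IMPLIES ((1 AND 1) AND 1)) -> 1
  row 29 [11101]: (((NOT 1 XOR 1) AND (NOT 0 IMPLIES 1)) IMPLIES ((1 AND 1) AND 1)) -> 1
  row 30 [11110]: (((NOT 1 XOR 1) AND (NOT 1 IMPLIES 1)) IMPLIES ((1 AND 1) AND 1)) -> 1
  row 31 [11111]: (((NOT 1 XOR 1) AND (NOT 1 IMPLIES 1)) IMPLIES ((1 AND 1) AND 1)) -> 1
Full result column, 4 rows per line (a,b,c fixed per line; d,e runs 00..11 left to right):
  rows 0-3 [a,b,c=000]: 1100  = hex C
  rows 4-7 [a,b,c=001]: 1111  = hex F
  rows 8-11 [a,b,c=010]: 1111  = hex F
  rows 12-15 [a,b,c=011]: 0000  = hex 0
  rows 16-19 [a,b,c=100]: 1100  = hex C
  rows 20-23 [a,b,c=101]: 1111  = hex F
  rows 24-27 [a,b,c=110]: 1111  = hex F
  rows 28-31 [a,b,c=111]: 1111  = hex F
Output column (row 0 .. row 31) = 11001111111100001100111111111111
Output column grouped in 4s = 1100 1111 1111 0000 1100 1111 1111 1111 = 0xCFF0CFFF
Convert to decimal digit by digit (value = value*16 + digit):
  C -> 12
  12*16 + 15 (F) = 207
  207*16 + 15 (F) = 3327
  3327*16 + 0 = 53232
  53232*16 + 12 (C) = 851724
  851724*16 + 15 (F) = 13627599
  13627599*16 + 15 (F) = 218041599
  218041599*16 + 15 (F) = 3488665599
Decimal = 3488665599

3488665599


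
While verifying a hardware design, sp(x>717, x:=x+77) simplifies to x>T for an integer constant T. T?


Formula: sp(P, x:=E) = exists old_x. (x = E[old_x/x]) AND P[old_x/x] (old_x is the value of x before the assignment; eliminate old_x by solving x = E[old_x/x] for old_x)
Step 1: Precondition P: x>717, i.e. old_x > 717
Step 2: Assignment gives x = old_x + 77, so old_x = x - 77
Step 3: Substitute into P: x - 77 > 717
Step 4: Simplify: x > 717+77 = 794

794


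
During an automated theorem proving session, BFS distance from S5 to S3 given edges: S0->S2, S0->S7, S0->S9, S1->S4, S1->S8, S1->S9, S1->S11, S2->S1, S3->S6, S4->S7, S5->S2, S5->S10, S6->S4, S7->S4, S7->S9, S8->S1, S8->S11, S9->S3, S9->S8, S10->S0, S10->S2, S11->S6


BFS layer-by-layer from S5:
  dist 0: {S5}
  dist 1: {S2, S10}
  dist 2: {S0, S1}
  dist 3: {S4, S7, S8, S9, S11}
  dist 4: {S3, S6}
  -> S3 reached at distance 4
Shortest path length = 4

4


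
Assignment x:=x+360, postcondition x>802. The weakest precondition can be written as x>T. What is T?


Formula: wp(x:=E, P) = P[E/x] (substitute E for x in postcondition)
Step 1: Postcondition: x>802
Step 2: Substitute x+360 for x: x+360>802
Step 3: Solve for x: x > 802-360 = 442

442


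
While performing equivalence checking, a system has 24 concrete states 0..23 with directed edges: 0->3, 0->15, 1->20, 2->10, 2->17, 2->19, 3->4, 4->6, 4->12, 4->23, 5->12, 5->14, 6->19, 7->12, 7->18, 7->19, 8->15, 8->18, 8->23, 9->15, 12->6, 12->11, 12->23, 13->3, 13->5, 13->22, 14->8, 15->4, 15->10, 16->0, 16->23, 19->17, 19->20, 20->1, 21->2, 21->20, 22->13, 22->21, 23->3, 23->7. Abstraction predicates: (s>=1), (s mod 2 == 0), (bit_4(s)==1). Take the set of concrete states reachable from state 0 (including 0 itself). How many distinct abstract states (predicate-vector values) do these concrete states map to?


BFS from 0:
Concrete reachable: {0, 1, 3, 4, 6, 7, 10, 11, 12, 15, 17, 18, 19, 20, 23}
Abstract via predicates (s>=1), (s mod 2 == 0), (bit_4(s)==1):
  (0,1,0) <- {0}
  (1,0,0) <- {1, 3, 7, 11, 15}
  (1,0,1) <- {17, 19, 23}
  (1,1,0) <- {4, 6, 10, 12}
  (1,1,1) <- {18, 20}
Distinct abstract states = 5

5


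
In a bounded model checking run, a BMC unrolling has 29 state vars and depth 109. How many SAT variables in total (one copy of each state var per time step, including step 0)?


BMC unrolls to depth k, creating one copy of each state var for steps 0..k.
Step count = 109 + 1 = 110 (steps 0 through 109)
Vars per step = 29
Total = 29 * 110 = 3190

3190


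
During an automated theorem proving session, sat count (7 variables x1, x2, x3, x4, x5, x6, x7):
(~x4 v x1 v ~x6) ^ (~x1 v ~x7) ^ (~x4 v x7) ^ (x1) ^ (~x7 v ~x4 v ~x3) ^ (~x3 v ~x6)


CNF with 6 clauses over 7 vars (128 assignments).
An assignment satisfies CNF iff every clause has >=1 true literal.
Check each row (bits = x1,x2,x3,x4,x5,x6,x7; clause T/F shown):
  row 0 [0000000]: clauses=TTTFTT -> 0
  row 1 [0000001]: clauses=TTTFTT -> 0
  row 2 [0000010]: clauses=TTTFTT -> 0
  row 3 [0000011]: clauses=TTTFTT -> 0
  row 4 [0000100]: clauses=TTTFTT -> 0
  (every remaining row is evaluated the same way; all 128 results are listed next)
Full result column, 8 rows per line (x1,x2,x3,x4 fixed per line; x5,x6,x7 runs 000..111 left to right):
  rows 0-7 [x1,x2,x3,x4=0000]: 00000000  (ones: 0)
  rows 8-15 [x1,x2,x3,x4=0001]: 00000000  (ones: 0)
  rows 16-23 [x1,x2,x3,x4=0010]: 00000000  (ones: 0)
  rows 24-31 [x1,x2,x3,x4=0011]: 00000000  (ones: 0)
  rows 32-39 [x1,x2,x3,x4=0100]: 00000000  (ones: 0)
  rows 40-47 [x1,x2,x3,x4=0101]: 00000000  (ones: 0)
  rows 48-55 [x1,x2,x3,x4=0110]: 00000000  (ones: 0)
  rows 56-63 [x1,x2,x3,x4=0111]: 00000000  (ones: 0)
  rows 64-71 [x1,x2,x3,x4=1000]: 10101010  (ones: 4)
  rows 72-79 [x1,x2,x3,x4=1001]: 00000000  (ones: 0)
  rows 80-87 [x1,x2,x3,x4=1010]: 10001000  (ones: 2)
  rows 88-95 [x1,x2,x3,x4=1011]: 00000000  (ones: 0)
  rows 96-103 [x1,x2,x3,x4=1100]: 10101010  (ones: 4)
  rows 104-111 [x1,x2,x3,x4=1101]: 00000000  (ones: 0)
  rows 112-119 [x1,x2,x3,x4=1110]: 10001000  (ones: 2)
  rows 120-127 [x1,x2,x3,x4=1111]: 00000000  (ones: 0)
Satisfying assignments = 0+0+0+0+0+0+0+0+4+0+2+0+4+0+2+0 = 12

12


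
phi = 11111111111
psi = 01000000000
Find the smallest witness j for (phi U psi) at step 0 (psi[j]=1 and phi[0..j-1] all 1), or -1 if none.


(phi U psi) at 0: need smallest j with psi[j]=1 and phi[i]=1 for all i in [0,j).
Scan from step 0:
  step 0: phi=1, psi=0 -> continue
  step 1: psi=1 and phi held for [0,1) -> witness found
Witness step = 1

1


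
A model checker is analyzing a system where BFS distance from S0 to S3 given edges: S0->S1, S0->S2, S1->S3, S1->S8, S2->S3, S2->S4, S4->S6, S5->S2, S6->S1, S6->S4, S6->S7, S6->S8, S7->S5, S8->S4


BFS layer-by-layer from S0:
  dist 0: {S0}
  dist 1: {S1, S2}
  dist 2: {S3, S4, S8}
  -> S3 reached at distance 2
Shortest path length = 2

2


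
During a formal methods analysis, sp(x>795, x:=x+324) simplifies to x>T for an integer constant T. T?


Formula: sp(P, x:=E) = exists old_x. (x = E[old_x/x]) AND P[old_x/x] (old_x is the value of x before the assignment; eliminate old_x by solving x = E[old_x/x] for old_x)
Step 1: Precondition P: x>795, i.e. old_x > 795
Step 2: Assignment gives x = old_x + 324, so old_x = x - 324
Step 3: Substitute into P: x - 324 > 795
Step 4: Simplify: x > 795+324 = 1119

1119


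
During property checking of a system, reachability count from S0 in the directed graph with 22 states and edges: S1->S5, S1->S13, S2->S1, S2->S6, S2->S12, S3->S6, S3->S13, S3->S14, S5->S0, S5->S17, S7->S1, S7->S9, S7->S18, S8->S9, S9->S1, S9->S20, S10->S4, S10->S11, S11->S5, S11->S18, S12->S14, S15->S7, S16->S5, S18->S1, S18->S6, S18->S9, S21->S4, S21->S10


BFS from S0:
  layer 0: {S0}
Reachable set: {S0}
Count = 1

1


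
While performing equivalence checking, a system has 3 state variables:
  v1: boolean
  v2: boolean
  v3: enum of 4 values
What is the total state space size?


State space = product of domain sizes of all variables.
Domain sizes:
  v1 (boolean): 2
  v2 (boolean): 2
  v3 (enum of 4 values): 4
Product = 2 * 2 * 4 = 16

16


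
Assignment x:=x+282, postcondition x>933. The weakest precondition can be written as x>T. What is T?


Formula: wp(x:=E, P) = P[E/x] (substitute E for x in postcondition)
Step 1: Postcondition: x>933
Step 2: Substitute x+282 for x: x+282>933
Step 3: Solve for x: x > 933-282 = 651

651


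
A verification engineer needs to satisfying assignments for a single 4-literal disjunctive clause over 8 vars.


Step 1: Total=2^8=256
Step 2: Unsat when all 4 false: 2^4=16
Step 3: Sat=256-16=240

240


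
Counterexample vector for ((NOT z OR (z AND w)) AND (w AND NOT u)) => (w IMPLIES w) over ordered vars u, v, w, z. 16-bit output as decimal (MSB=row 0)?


F1 = ((NOT z OR (z AND w)) AND (w AND NOT u))
F2 = (w IMPLIES w)
Counterexample to F1=>F2 is where F1=1 and F2=0.
Evaluate each row (bits = u,v,w,z, MSB first):
  row 0 [0000]: F1=0 F2=1 -> F1&~F2 -> 0
  row 1 [0001]: F1=0 F2=1 -> F1&~F2 -> 0
  row 2 [0010]: F1=1 F2=1 -> F1&~F2 -> 0
  row 3 [0011]: F1=1 F2=1 -> F1&~F2 -> 0
  row 4 [0100]: F1=0 F2=1 -> F1&~F2 -> 0
  row 5 [0101]: F1=0 F2=1 -> F1&~F2 -> 0
  row 6 [0110]: F1=1 F2=1 -> F1&~F2 -> 0
  row 7 [0111]: F1=1 F2=1 -> F1&~F2 -> 0
  row 8 [1000]: F1=0 F2=1 -> F1&~F2 -> 0
  row 9 [1001]: F1=0 F2=1 -> F1&~F2 -> 0
  row 10 [1010]: F1=0 F2=1 -> F1&~F2 -> 0
  row 11 [1011]: F1=0 F2=1 -> F1&~F2 -> 0
  row 12 [1100]: F1=0 F2=1 -> F1&~F2 -> 0
  row 13 [1101]: F1=0 F2=1 -> F1&~F2 -> 0
  row 14 [1110]: F1=0 F2=1 -> F1&~F2 -> 0
  row 15 [1111]: F1=0 F2=1 -> F1&~F2 -> 0
Full result column, 4 rows per line (u,v fixed per line; w,z runs 00..11 left to right):
  rows 0-3 [u,v=00]: 0000  = hex 0
  rows 4-7 [u,v=01]: 0000  = hex 0
  rows 8-11 [u,v=10]: 0000  = hex 0
  rows 12-15 [u,v=11]: 0000  = hex 0
Counterexample vector (row 0 .. row 15) = 0000000000000000
Output column grouped in 4s = 0000 0000 0000 0000 = 0x0000
Convert to decimal digit by digit (value = value*16 + digit):
  0 -> 0
  0*16 + 0 = 0
  0*16 + 0 = 0
  0*16 + 0 = 0
Decimal = 0

0


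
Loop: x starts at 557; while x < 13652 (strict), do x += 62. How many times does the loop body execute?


Step 1: x goes from 557 toward 13652 by 62; the body runs while x<13652, so iterations = ceil((bound-start)/step)
Step 2: Distance=13095
Step 3: ceil(13095/62)=212

212


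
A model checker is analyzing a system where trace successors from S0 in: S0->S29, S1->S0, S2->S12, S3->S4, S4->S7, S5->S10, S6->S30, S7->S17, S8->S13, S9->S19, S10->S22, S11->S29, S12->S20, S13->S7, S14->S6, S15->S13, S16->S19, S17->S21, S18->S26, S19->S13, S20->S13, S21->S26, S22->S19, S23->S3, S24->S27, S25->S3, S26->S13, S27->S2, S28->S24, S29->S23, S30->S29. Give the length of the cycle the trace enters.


Trace from S0 until a state repeats:
  S0 -> S29 -> S23 -> S3 -> S4 -> S7 -> S17 -> S21 -> S26 -> S13 -> S7
S7 first seen at step 5, revisited at step 10.
Cycle length = 10 - 5 = 5

5


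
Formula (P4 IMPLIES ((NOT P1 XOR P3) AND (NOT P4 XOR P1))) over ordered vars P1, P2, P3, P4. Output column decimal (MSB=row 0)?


Formula: (P4 IMPLIES ((NOT P1 XOR P3) AND (NOT P4 XOR P1))) over P1, P2, P3, P4 (16 rows)
Evaluate each row (bits = P1,P2,P3,P4, MSB first):
  row 0 [0000]: (0 IMPLIES ((NOT 0 XOR 0) AND (NOT 0 XOR 0))) -> 1
  row 1 [0001]: (1 IMPLIES ((NOT 0 XOR 0) AND (NOT 1 XOR 0))) -> 0
  row 2 [0010]: (0 IMPLIES ((NOT 0 XOR 1) AND (NOT 0 XOR 0))) -> 1
  row 3 [0011]: (1 IMPLIES ((NOT 0 XOR 1) AND (NOT 1 XOR 0))) -> 0
  row 4 [0100]: (0 IMPLIES ((NOT 0 XOR 0) AND (NOT 0 XOR 0))) -> 1
  row 5 [0101]: (1 IMPLIES ((NOT 0 XOR 0) AND (NOT 1 XOR 0))) -> 0
  row 6 [0110]: (0 IMPLIES ((NOT 0 XOR 1) AND (NOT 0 XOR 0))) -> 1
  row 7 [0111]: (1 IMPLIES ((NOT 0 XOR 1) AND (NOT 1 XOR 0))) -> 0
  row 8 [1000]: (0 IMPLIES ((NOT 1 XOR 0) AND (NOT 0 XOR 1))) -> 1
  row 9 [1001]: (1 IMPLIES ((NOT 1 XOR 0) AND (NOT 1 XOR 1))) -> 0
  row 10 [1010]: (0 IMPLIES ((NOT 1 XOR 1) AND (NOT 0 XOR 1))) -> 1
  row 11 [1011]: (1 IMPLIES ((NOT 1 XOR 1) AND (NOT 1 XOR 1))) -> 1
  row 12 [1100]: (0 IMPLIES ((NOT 1 XOR 0) AND (NOT 0 XOR 1))) -> 1
  row 13 [1101]: (1 IMPLIES ((NOT 1 XOR 0) AND (NOT 1 XOR 1))) -> 0
  row 14 [1110]: (0 IMPLIES ((NOT 1 XOR 1) AND (NOT 0 XOR 1))) -> 1
  row 15 [1111]: (1 IMPLIES ((NOT 1 XOR 1) AND (NOT 1 XOR 1))) -> 1
Full result column, 4 rows per line (P1,P2 fixed per line; P3,P4 runs 00..11 left to right):
  rows 0-3 [P1,P2=00]: 1010  = hex A
  rows 4-7 [P1,P2=01]: 1010  = hex A
  rows 8-11 [P1,P2=10]: 1011  = hex B
  rows 12-15 [P1,P2=11]: 1011  = hex B
Output column (row 0 .. row 15) = 1010101010111011
Output column grouped in 4s = 1010 1010 1011 1011 = 0xAABB
Convert to decimal digit by digit (value = value*16 + digit):
  A -> 10
  10*16 + 10 (A) = 170
  170*16 + 11 (B) = 2731
  2731*16 + 11 (B) = 43707
Decimal = 43707

43707


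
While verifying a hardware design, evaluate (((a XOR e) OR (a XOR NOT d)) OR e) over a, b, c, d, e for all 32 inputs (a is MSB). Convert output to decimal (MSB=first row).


Formula: (((a XOR e) OR (a XOR NOT d)) OR e) over a, b, c, d, e (32 rows)
Evaluate each row (bits = a,b,c,d,e, MSB first):
  row 0 [00000]: (((0 XOR 0) OR (0 XOR NOT 0)) OR 0) -> 1
  row 1 [00001]: (((0 XOR 1) OR (0 XOR NOT 0)) OR 1) -> 1
  row 2 [00010]: (((0 XOR 0) OR (0 XOR NOT 1)) OR 0) -> 0
  row 3 [00011]: (((0 XOR 1) OR (0 XOR NOT 1)) OR 1) -> 1
  row 4 [00100]: (((0 XOR 0) OR (0 XOR NOT 0)) OR 0) -> 1
  row 5 [00101]: (((0 XOR 1) OR (0 XOR NOT 0)) OR 1) -> 1
  row 6 [00110]: (((0 XOR 0) OR (0 XOR NOT 1)) OR 0) -> 0
  row 7 [00111]: (((0 XOR 1) OR (0 XOR NOT 1)) OR 1) -> 1
  row 8 [01000]: (((0 XOR 0) OR (0 XOR NOT 0)) OR 0) -> 1
  row 9 [01001]: (((0 XOR 1) OR (0 XOR NOT 0)) OR 1) -> 1
  row 10 [01010]: (((0 XOR 0) OR (0 XOR NOT 1)) OR 0) -> 0
  row 11 [01011]: (((0 XOR 1) OR (0 XOR NOT 1)) OR 1) -> 1
  row 12 [01100]: (((0 XOR 0) OR (0 XOR NOT 0)) OR 0) -> 1
  row 13 [01101]: (((0 XOR 1) OR (0 XOR NOT 0)) OR 1) -> 1
  row 14 [01110]: (((0 XOR 0) OR (0 XOR NOT 1)) OR 0) -> 0
  row 15 [01111]: (((0 XOR 1) OR (0 XOR NOT 1)) OR 1) -> 1
  row 16 [10000]: (((1 XOR 0) OR (1 XOR NOT 0)) OR 0) -> 1
  row 17 [10001]: (((1 XOR 1) OR (1 XOR NOT 0)) OR 1) -> 1
  row 18 [10010]: (((1 XOR 0) OR (1 XOR NOT 1)) OR 0) -> 1
  row 19 [10011]: (((1 XOR 1) OR (1 XOR NOT 1)) OR 1) -> 1
  row 20 [10100]: (((1 XOR 0) OR (1 XOR NOT 0)) OR 0) -> 1
  row 21 [10101]: (((1 XOR 1) OR (1 XOR NOT 0)) OR 1) -> 1
  row 22 [10110]: (((1 XOR 0) OR (1 XOR NOT 1)) OR 0) -> 1
  row 23 [10111]: (((1 XOR 1) OR (1 XOR NOT 1)) OR 1) -> 1
  row 24 [11000]: (((1 XOR 0) OR (1 XOR NOT 0)) OR 0) -> 1
  row 25 [11001]: (((1 XOR 1) OR (1 XOR NOT 0)) OR 1) -> 1
  row 26 [11010]: (((1 XOR 0) OR (1 XOR NOT 1)) OR 0) -> 1
  row 27 [11011]: (((1 XOR 1) OR (1 XOR NOT 1)) OR 1) -> 1
  row 28 [11100]: (((1 XOR 0) OR (1 XOR NOT 0)) OR 0) -> 1
  row 29 [11101]: (((1 XOR 1) OR (1 XOR NOT 0)) OR 1) -> 1
  row 30 [11110]: (((1 XOR 0) OR (1 XOR NOT 1)) OR 0) -> 1
  row 31 [11111]: (((1 XOR 1) OR (1 XOR NOT 1)) OR 1) -> 1
Full result column, 4 rows per line (a,b,c fixed per line; d,e runs 00..11 left to right):
  rows 0-3 [a,b,c=000]: 1101  = hex D
  rows 4-7 [a,b,c=001]: 1101  = hex D
  rows 8-11 [a,b,c=010]: 1101  = hex D
  rows 12-15 [a,b,c=011]: 1101  = hex D
  rows 16-19 [a,b,c=100]: 1111  = hex F
  rows 20-23 [a,b,c=101]: 1111  = hex F
  rows 24-27 [a,b,c=110]: 1111  = hex F
  rows 28-31 [a,b,c=111]: 1111  = hex F
Output column (row 0 .. row 31) = 11011101110111011111111111111111
Output column grouped in 4s = 1101 1101 1101 1101 1111 1111 1111 1111 = 0xDDDDFFFF
Convert to decimal digit by digit (value = value*16 + digit):
  D -> 13
  13*16 + 13 (D) = 221
  221*16 + 13 (D) = 3549
  3549*16 + 13 (D) = 56797
  56797*16 + 15 (F) = 908767
  908767*16 + 15 (F) = 14540287
  14540287*16 + 15 (F) = 232644607
  232644607*16 + 15 (F) = 3722313727
Decimal = 3722313727

3722313727


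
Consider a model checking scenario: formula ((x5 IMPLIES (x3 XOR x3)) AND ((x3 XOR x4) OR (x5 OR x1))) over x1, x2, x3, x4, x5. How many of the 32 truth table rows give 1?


Formula: ((x5 IMPLIES (x3 XOR x3)) AND ((x3 XOR x4) OR (x5 OR x1))) over 5 vars (32 rows)
Evaluate each row (x1, x2, x3, x4, x5 as bits, MSB first):
  row 0 [00000]: ((0 IMPLIES (0 XOR 0)) AND ((0 XOR 0) OR (0 OR 0))) -> 0
  row 1 [00001]: ((1 IMPLIES (0 XOR 0)) AND ((0 XOR 0) OR (1 OR 0))) -> 0
  row 2 [00010]: ((0 IMPLIES (0 XOR 0)) AND ((0 XOR 1) OR (0 OR 0))) -> 1
  row 3 [00011]: ((1 IMPLIES (0 XOR 0)) AND ((0 XOR 1) OR (1 OR 0))) -> 0
  row 4 [00100]: ((0 IMPLIES (1 XOR 1)) AND ((1 XOR 0) OR (0 OR 0))) -> 1
  row 5 [00101]: ((1 IMPLIES (1 XOR 1)) AND ((1 XOR 0) OR (1 OR 0))) -> 0
  row 6 [00110]: ((0 IMPLIES (1 XOR 1)) AND ((1 XOR 1) OR (0 OR 0))) -> 0
  row 7 [00111]: ((1 IMPLIES (1 XOR 1)) AND ((1 XOR 1) OR (1 OR 0))) -> 0
  row 8 [01000]: ((0 IMPLIES (0 XOR 0)) AND ((0 XOR 0) OR (0 OR 0))) -> 0
  row 9 [01001]: ((1 IMPLIES (0 XOR 0)) AND ((0 XOR 0) OR (1 OR 0))) -> 0
  row 10 [01010]: ((0 IMPLIES (0 XOR 0)) AND ((0 XOR 1) OR (0 OR 0))) -> 1
  row 11 [01011]: ((1 IMPLIES (0 XOR 0)) AND ((0 XOR 1) OR (1 OR 0))) -> 0
  row 12 [01100]: ((0 IMPLIES (1 XOR 1)) AND ((1 XOR 0) OR (0 OR 0))) -> 1
  row 13 [01101]: ((1 IMPLIES (1 XOR 1)) AND ((1 XOR 0) OR (1 OR 0))) -> 0
  row 14 [01110]: ((0 IMPLIES (1 XOR 1)) AND ((1 XOR 1) OR (0 OR 0))) -> 0
  row 15 [01111]: ((1 IMPLIES (1 XOR 1)) AND ((1 XOR 1) OR (1 OR 0))) -> 0
  row 16 [10000]: ((0 IMPLIES (0 XOR 0)) AND ((0 XOR 0) OR (0 OR 1))) -> 1
  row 17 [10001]: ((1 IMPLIES (0 XOR 0)) AND ((0 XOR 0) OR (1 OR 1))) -> 0
  row 18 [10010]: ((0 IMPLIES (0 XOR 0)) AND ((0 XOR 1) OR (0 OR 1))) -> 1
  row 19 [10011]: ((1 IMPLIES (0 XOR 0)) AND ((0 XOR 1) OR (1 OR 1))) -> 0
  row 20 [10100]: ((0 IMPLIES (1 XOR 1)) AND ((1 XOR 0) OR (0 OR 1))) -> 1
  row 21 [10101]: ((1 IMPLIES (1 XOR 1)) AND ((1 XOR 0) OR (1 OR 1))) -> 0
  row 22 [10110]: ((0 IMPLIES (1 XOR 1)) AND ((1 XOR 1) OR (0 OR 1))) -> 1
  row 23 [10111]: ((1 IMPLIES (1 XOR 1)) AND ((1 XOR 1) OR (1 OR 1))) -> 0
  row 24 [11000]: ((0 IMPLIES (0 XOR 0)) AND ((0 XOR 0) OR (0 OR 1))) -> 1
  row 25 [11001]: ((1 IMPLIES (0 XOR 0)) AND ((0 XOR 0) OR (1 OR 1))) -> 0
  row 26 [11010]: ((0 IMPLIES (0 XOR 0)) AND ((0 XOR 1) OR (0 OR 1))) -> 1
  row 27 [11011]: ((1 IMPLIES (0 XOR 0)) AND ((0 XOR 1) OR (1 OR 1))) -> 0
  row 28 [11100]: ((0 IMPLIES (1 XOR 1)) AND ((1 XOR 0) OR (0 OR 1))) -> 1
  row 29 [11101]: ((1 IMPLIES (1 XOR 1)) AND ((1 XOR 0) OR (1 OR 1))) -> 0
  row 30 [11110]: ((0 IMPLIES (1 XOR 1)) AND ((1 XOR 1) OR (0 OR 1))) -> 1
  row 31 [11111]: ((1 IMPLIES (1 XOR 1)) AND ((1 XOR 1) OR (1 OR 1))) -> 0
Full result column, 8 rows per line (x1,x2 fixed per line; x3,x4,x5 runs 000..111 left to right):
  rows 0-7 [x1,x2=00]: 00101000  (ones: 2)
  rows 8-15 [x1,x2=01]: 00101000  (ones: 2)
  rows 16-23 [x1,x2=10]: 10101010  (ones: 4)
  rows 24-31 [x1,x2=11]: 10101010  (ones: 4)
Count of 1-rows = 2+2+4+4 = 12

12


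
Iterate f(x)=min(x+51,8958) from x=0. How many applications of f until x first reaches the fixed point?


Step 1: x=0, cap=8958, increment=51
Step 2: x grows by 51 each step until capped at 8958; fixed point is x=8958
Step 3: iterations = ceil(8958/51) = 176

176


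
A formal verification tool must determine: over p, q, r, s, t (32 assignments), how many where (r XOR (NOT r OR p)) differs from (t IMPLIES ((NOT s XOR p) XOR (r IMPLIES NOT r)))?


F1 = (r XOR (NOT r OR p))
F2 = (t IMPLIES ((NOT s XOR p) XOR (r IMPLIES NOT r)))
Evaluate both on each of 32 rows (bits = p,q,r,s,t):
  row 0 [00000]: F1=1 F2=1 -> 0
  row 1 [00001]: F1=1 F2=0 (differ) -> 1
  row 2 [00010]: F1=1 F2=1 -> 0
  row 3 [00011]: F1=1 F2=1 -> 0
  row 4 [00100]: F1=1 F2=1 -> 0
  row 5 [00101]: F1=1 F2=1 -> 0
  row 6 [00110]: F1=1 F2=1 -> 0
  row 7 [00111]: F1=1 F2=0 (differ) -> 1
  row 8 [01000]: F1=1 F2=1 -> 0
  row 9 [01001]: F1=1 F2=0 (differ) -> 1
  row 10 [01010]: F1=1 F2=1 -> 0
  row 11 [01011]: F1=1 F2=1 -> 0
  row 12 [01100]: F1=1 F2=1 -> 0
  row 13 [01101]: F1=1 F2=1 -> 0
  row 14 [01110]: F1=1 F2=1 -> 0
  row 15 [01111]: F1=1 F2=0 (differ) -> 1
  row 16 [10000]: F1=1 F2=1 -> 0
  row 17 [10001]: F1=1 F2=1 -> 0
  row 18 [10010]: F1=1 F2=1 -> 0
  row 19 [10011]: F1=1 F2=0 (differ) -> 1
  row 20 [10100]: F1=0 F2=1 (differ) -> 1
  row 21 [10101]: F1=0 F2=0 -> 0
  row 22 [10110]: F1=0 F2=1 (differ) -> 1
  row 23 [10111]: F1=0 F2=1 (differ) -> 1
  row 24 [11000]: F1=1 F2=1 -> 0
  row 25 [11001]: F1=1 F2=1 -> 0
  row 26 [11010]: F1=1 F2=1 -> 0
  row 27 [11011]: F1=1 F2=0 (differ) -> 1
  row 28 [11100]: F1=0 F2=1 (differ) -> 1
  row 29 [11101]: F1=0 F2=0 -> 0
  row 30 [11110]: F1=0 F2=1 (differ) -> 1
  row 31 [11111]: F1=0 F2=1 (differ) -> 1
Full result column, 8 rows per line (p,q fixed per line; r,s,t runs 000..111 left to right):
  rows 0-7 [p,q=00]: 01000001  (ones: 2)
  rows 8-15 [p,q=01]: 01000001  (ones: 2)
  rows 16-23 [p,q=10]: 00011011  (ones: 4)
  rows 24-31 [p,q=11]: 00011011  (ones: 4)
Disagreements = 2+2+4+4 = 12

12


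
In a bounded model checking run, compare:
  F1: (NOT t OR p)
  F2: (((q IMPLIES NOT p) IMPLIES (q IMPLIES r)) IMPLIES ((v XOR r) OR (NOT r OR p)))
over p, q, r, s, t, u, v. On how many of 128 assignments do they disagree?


F1 = (NOT t OR p)
F2 = (((q IMPLIES NOT p) IMPLIES (q IMPLIES r)) IMPLIES ((v XOR r) OR (NOT r OR p)))
Evaluate both on each of 128 rows (bits = p,q,r,s,t,u,v):
  row 0 [0000000]: F1=1 F2=1 -> 0
  row 1 [0000001]: F1=1 F2=1 -> 0
  row 2 [0000010]: F1=1 F2=1 -> 0
  row 3 [0000011]: F1=1 F2=1 -> 0
  row 4 [0000100]: F1=0 F2=1 (differ) -> 1
  (every remaining row is evaluated the same way; all 128 results are listed next)
Full result column, 8 rows per line (p,q,r,s fixed per line; t,u,v runs 000..111 left to right):
  rows 0-7 [p,q,r,s=0000]: 00001111  (ones: 4)
  rows 8-15 [p,q,r,s=0001]: 00001111  (ones: 4)
  rows 16-23 [p,q,r,s=0010]: 01011010  (ones: 4)
  rows 24-31 [p,q,r,s=0011]: 01011010  (ones: 4)
  rows 32-39 [p,q,r,s=0100]: 00001111  (ones: 4)
  rows 40-47 [p,q,r,s=0101]: 00001111  (ones: 4)
  rows 48-55 [p,q,r,s=0110]: 01011010  (ones: 4)
  rows 56-63 [p,q,r,s=0111]: 01011010  (ones: 4)
  rows 64-71 [p,q,r,s=1000]: 00000000  (ones: 0)
  rows 72-79 [p,q,r,s=1001]: 00000000  (ones: 0)
  rows 80-87 [p,q,r,s=1010]: 00000000  (ones: 0)
  rows 88-95 [p,q,r,s=1011]: 00000000  (ones: 0)
  rows 96-103 [p,q,r,s=1100]: 00000000  (ones: 0)
  rows 104-111 [p,q,r,s=1101]: 00000000  (ones: 0)
  rows 112-119 [p,q,r,s=1110]: 00000000  (ones: 0)
  rows 120-127 [p,q,r,s=1111]: 00000000  (ones: 0)
Disagreements = 4+4+4+4+4+4+4+4+0+0+0+0+0+0+0+0 = 32

32


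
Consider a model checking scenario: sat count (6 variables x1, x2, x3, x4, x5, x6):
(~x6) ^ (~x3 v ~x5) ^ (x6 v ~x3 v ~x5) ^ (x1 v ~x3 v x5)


CNF with 4 clauses over 6 vars (64 assignments).
An assignment satisfies CNF iff every clause has >=1 true literal.
Check each row (bits = x1,x2,x3,x4,x5,x6; clause T/F shown):
  row 0 [000000]: clauses=TTTT -> 1
  row 1 [000001]: clauses=FTTT -> 0
  row 2 [000010]: clauses=TTTT -> 1
  row 3 [000011]: clauses=FTTT -> 0
  row 4 [000100]: clauses=TTTT -> 1
  (every remaining row is evaluated the same way; all 64 results are listed next)
Full result column, 8 rows per line (x1,x2,x3 fixed per line; x4,x5,x6 runs 000..111 left to right):
  rows 0-7 [x1,x2,x3=000]: 10101010  (ones: 4)
  rows 8-15 [x1,x2,x3=001]: 00000000  (ones: 0)
  rows 16-23 [x1,x2,x3=010]: 10101010  (ones: 4)
  rows 24-31 [x1,x2,x3=011]: 00000000  (ones: 0)
  rows 32-39 [x1,x2,x3=100]: 10101010  (ones: 4)
  rows 40-47 [x1,x2,x3=101]: 10001000  (ones: 2)
  rows 48-55 [x1,x2,x3=110]: 10101010  (ones: 4)
  rows 56-63 [x1,x2,x3=111]: 10001000  (ones: 2)
Satisfying assignments = 4+0+4+0+4+2+4+2 = 20

20


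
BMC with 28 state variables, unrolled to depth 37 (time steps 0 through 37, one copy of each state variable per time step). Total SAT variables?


BMC unrolls to depth k, creating one copy of each state var for steps 0..k.
Step count = 37 + 1 = 38 (steps 0 through 37)
Vars per step = 28
Total = 28 * 38 = 1064

1064


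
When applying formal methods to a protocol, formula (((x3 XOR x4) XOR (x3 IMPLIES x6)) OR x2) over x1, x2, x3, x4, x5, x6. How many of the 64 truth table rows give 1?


Formula: (((x3 XOR x4) XOR (x3 IMPLIES x6)) OR x2) over 6 vars (64 rows)
Evaluate each row (x1, x2, x3, x4, x5, x6 as bits, MSB first):
  row 0 [000000]: (((0 XOR 0) XOR (0 IMPLIES 0)) OR 0) -> 1
  row 1 [000001]: (((0 XOR 0) XOR (0 IMPLIES 1)) OR 0) -> 1
  row 2 [000010]: (((0 XOR 0) XOR (0 IMPLIES 0)) OR 0) -> 1
  row 3 [000011]: (((0 XOR 0) XOR (0 IMPLIES 1)) OR 0) -> 1
  row 4 [000100]: (((0 XOR 1) XOR (0 IMPLIES 0)) OR 0) -> 0
  (every remaining row is evaluated the same way; all 64 results are listed next)
Full result column, 8 rows per line (x1,x2,x3 fixed per line; x4,x5,x6 runs 000..111 left to right):
  rows 0-7 [x1,x2,x3=000]: 11110000  (ones: 4)
  rows 8-15 [x1,x2,x3=001]: 10100101  (ones: 4)
  rows 16-23 [x1,x2,x3=010]: 11111111  (ones: 8)
  rows 24-31 [x1,x2,x3=011]: 11111111  (ones: 8)
  rows 32-39 [x1,x2,x3=100]: 11110000  (ones: 4)
  rows 40-47 [x1,x2,x3=101]: 10100101  (ones: 4)
  rows 48-55 [x1,x2,x3=110]: 11111111  (ones: 8)
  rows 56-63 [x1,x2,x3=111]: 11111111  (ones: 8)
Count of 1-rows = 4+4+8+8+4+4+8+8 = 48

48


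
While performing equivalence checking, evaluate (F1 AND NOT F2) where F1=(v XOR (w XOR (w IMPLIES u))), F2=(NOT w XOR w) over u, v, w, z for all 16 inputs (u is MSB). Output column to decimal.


F1 = (v XOR (w XOR (w IMPLIES u)))
F2 = (NOT w XOR w)
Counterexample to F1=>F2 is where F1=1 and F2=0.
Evaluate each row (bits = u,v,w,z, MSB first):
  row 0 [0000]: F1=1 F2=1 -> F1&~F2 -> 0
  row 1 [0001]: F1=1 F2=1 -> F1&~F2 -> 0
  row 2 [0010]: F1=1 F2=1 -> F1&~F2 -> 0
  row 3 [0011]: F1=1 F2=1 -> F1&~F2 -> 0
  row 4 [0100]: F1=0 F2=1 -> F1&~F2 -> 0
  row 5 [0101]: F1=0 F2=1 -> F1&~F2 -> 0
  row 6 [0110]: F1=0 F2=1 -> F1&~F2 -> 0
  row 7 [0111]: F1=0 F2=1 -> F1&~F2 -> 0
  row 8 [1000]: F1=1 F2=1 -> F1&~F2 -> 0
  row 9 [1001]: F1=1 F2=1 -> F1&~F2 -> 0
  row 10 [1010]: F1=0 F2=1 -> F1&~F2 -> 0
  row 11 [1011]: F1=0 F2=1 -> F1&~F2 -> 0
  row 12 [1100]: F1=0 F2=1 -> F1&~F2 -> 0
  row 13 [1101]: F1=0 F2=1 -> F1&~F2 -> 0
  row 14 [1110]: F1=1 F2=1 -> F1&~F2 -> 0
  row 15 [1111]: F1=1 F2=1 -> F1&~F2 -> 0
Full result column, 4 rows per line (u,v fixed per line; w,z runs 00..11 left to right):
  rows 0-3 [u,v=00]: 0000  = hex 0
  rows 4-7 [u,v=01]: 0000  = hex 0
  rows 8-11 [u,v=10]: 0000  = hex 0
  rows 12-15 [u,v=11]: 0000  = hex 0
Counterexample vector (row 0 .. row 15) = 0000000000000000
Output column grouped in 4s = 0000 0000 0000 0000 = 0x0000
Convert to decimal digit by digit (value = value*16 + digit):
  0 -> 0
  0*16 + 0 = 0
  0*16 + 0 = 0
  0*16 + 0 = 0
Decimal = 0

0


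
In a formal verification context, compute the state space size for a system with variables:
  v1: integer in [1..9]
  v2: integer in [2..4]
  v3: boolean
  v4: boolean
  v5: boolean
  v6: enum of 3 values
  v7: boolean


State space = product of domain sizes of all variables.
Domain sizes:
  v1 (integer in [1..9]): 9
  v2 (integer in [2..4]): 3
  v3 (boolean): 2
  v4 (boolean): 2
  v5 (boolean): 2
  v6 (enum of 3 values): 3
  v7 (boolean): 2
Product = 9 * 3 * 2 * 2 * 2 * 3 * 2 = 1296

1296


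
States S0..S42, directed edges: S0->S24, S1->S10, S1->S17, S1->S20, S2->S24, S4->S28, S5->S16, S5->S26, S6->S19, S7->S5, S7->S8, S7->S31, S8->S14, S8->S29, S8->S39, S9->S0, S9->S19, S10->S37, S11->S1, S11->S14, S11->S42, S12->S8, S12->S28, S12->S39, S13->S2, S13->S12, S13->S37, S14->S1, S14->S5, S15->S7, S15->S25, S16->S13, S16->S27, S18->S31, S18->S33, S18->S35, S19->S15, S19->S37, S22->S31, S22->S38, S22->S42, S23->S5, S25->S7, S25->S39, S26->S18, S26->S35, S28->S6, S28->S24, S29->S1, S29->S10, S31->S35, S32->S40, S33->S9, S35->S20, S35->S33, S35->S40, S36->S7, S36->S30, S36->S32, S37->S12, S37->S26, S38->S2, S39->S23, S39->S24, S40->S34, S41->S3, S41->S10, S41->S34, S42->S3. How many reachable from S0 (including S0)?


BFS from S0:
  layer 0: {S0}
  layer 1: {S24}
Reachable set: {S0, S24}
Count = 2

2


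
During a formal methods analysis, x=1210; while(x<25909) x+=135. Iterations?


Step 1: x goes from 1210 toward 25909 by 135; the body runs while x<25909, so iterations = ceil((bound-start)/step)
Step 2: Distance=24699
Step 3: ceil(24699/135)=183

183


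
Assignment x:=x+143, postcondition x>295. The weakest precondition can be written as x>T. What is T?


Formula: wp(x:=E, P) = P[E/x] (substitute E for x in postcondition)
Step 1: Postcondition: x>295
Step 2: Substitute x+143 for x: x+143>295
Step 3: Solve for x: x > 295-143 = 152

152


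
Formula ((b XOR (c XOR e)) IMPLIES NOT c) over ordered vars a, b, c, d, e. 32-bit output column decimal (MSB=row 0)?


Formula: ((b XOR (c XOR e)) IMPLIES NOT c) over a, b, c, d, e (32 rows)
Evaluate each row (bits = a,b,c,d,e, MSB first):
  row 0 [00000]: ((0 XOR (0 XOR 0)) IMPLIES NOT 0) -> 1
  row 1 [00001]: ((0 XOR (0 XOR 1)) IMPLIES NOT 0) -> 1
  row 2 [00010]: ((0 XOR (0 XOR 0)) IMPLIES NOT 0) -> 1
  row 3 [00011]: ((0 XOR (0 XOR 1)) IMPLIES NOT 0) -> 1
  row 4 [00100]: ((0 XOR (1 XOR 0)) IMPLIES NOT 1) -> 0
  row 5 [00101]: ((0 XOR (1 XOR 1)) IMPLIES NOT 1) -> 1
  row 6 [00110]: ((0 XOR (1 XOR 0)) IMPLIES NOT 1) -> 0
  row 7 [00111]: ((0 XOR (1 XOR 1)) IMPLIES NOT 1) -> 1
  row 8 [01000]: ((1 XOR (0 XOR 0)) IMPLIES NOT 0) -> 1
  row 9 [01001]: ((1 XOR (0 XOR 1)) IMPLIES NOT 0) -> 1
  row 10 [01010]: ((1 XOR (0 XOR 0)) IMPLIES NOT 0) -> 1
  row 11 [01011]: ((1 XOR (0 XOR 1)) IMPLIES NOT 0) -> 1
  row 12 [01100]: ((1 XOR (1 XOR 0)) IMPLIES NOT 1) -> 1
  row 13 [01101]: ((1 XOR (1 XOR 1)) IMPLIES NOT 1) -> 0
  row 14 [01110]: ((1 XOR (1 XOR 0)) IMPLIES NOT 1) -> 1
  row 15 [01111]: ((1 XOR (1 XOR 1)) IMPLIES NOT 1) -> 0
  row 16 [10000]: ((0 XOR (0 XOR 0)) IMPLIES NOT 0) -> 1
  row 17 [10001]: ((0 XOR (0 XOR 1)) IMPLIES NOT 0) -> 1
  row 18 [10010]: ((0 XOR (0 XOR 0)) IMPLIES NOT 0) -> 1
  row 19 [10011]: ((0 XOR (0 XOR 1)) IMPLIES NOT 0) -> 1
  row 20 [10100]: ((0 XOR (1 XOR 0)) IMPLIES NOT 1) -> 0
  row 21 [10101]: ((0 XOR (1 XOR 1)) IMPLIES NOT 1) -> 1
  row 22 [10110]: ((0 XOR (1 XOR 0)) IMPLIES NOT 1) -> 0
  row 23 [10111]: ((0 XOR (1 XOR 1)) IMPLIES NOT 1) -> 1
  row 24 [11000]: ((1 XOR (0 XOR 0)) IMPLIES NOT 0) -> 1
  row 25 [11001]: ((1 XOR (0 XOR 1)) IMPLIES NOT 0) -> 1
  row 26 [11010]: ((1 XOR (0 XOR 0)) IMPLIES NOT 0) -> 1
  row 27 [11011]: ((1 XOR (0 XOR 1)) IMPLIES NOT 0) -> 1
  row 28 [11100]: ((1 XOR (1 XOR 0)) IMPLIES NOT 1) -> 1
  row 29 [11101]: ((1 XOR (1 XOR 1)) IMPLIES NOT 1) -> 0
  row 30 [11110]: ((1 XOR (1 XOR 0)) IMPLIES NOT 1) -> 1
  row 31 [11111]: ((1 XOR (1 XOR 1)) IMPLIES NOT 1) -> 0
Full result column, 4 rows per line (a,b,c fixed per line; d,e runs 00..11 left to right):
  rows 0-3 [a,b,c=000]: 1111  = hex F
  rows 4-7 [a,b,c=001]: 0101  = hex 5
  rows 8-11 [a,b,c=010]: 1111  = hex F
  rows 12-15 [a,b,c=011]: 1010  = hex A
  rows 16-19 [a,b,c=100]: 1111  = hex F
  rows 20-23 [a,b,c=101]: 0101  = hex 5
  rows 24-27 [a,b,c=110]: 1111  = hex F
  rows 28-31 [a,b,c=111]: 1010  = hex A
Output column (row 0 .. row 31) = 11110101111110101111010111111010
Output column grouped in 4s = 1111 0101 1111 1010 1111 0101 1111 1010 = 0xF5FAF5FA
Convert to decimal digit by digit (value = value*16 + digit):
  F -> 15
  15*16 + 5 = 245
  245*16 + 15 (F) = 3935
  3935*16 + 10 (A) = 62970
  62970*16 + 15 (F) = 1007535
  1007535*16 + 5 = 16120565
  16120565*16 + 15 (F) = 257929055
  257929055*16 + 10 (A) = 4126864890
Decimal = 4126864890

4126864890
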